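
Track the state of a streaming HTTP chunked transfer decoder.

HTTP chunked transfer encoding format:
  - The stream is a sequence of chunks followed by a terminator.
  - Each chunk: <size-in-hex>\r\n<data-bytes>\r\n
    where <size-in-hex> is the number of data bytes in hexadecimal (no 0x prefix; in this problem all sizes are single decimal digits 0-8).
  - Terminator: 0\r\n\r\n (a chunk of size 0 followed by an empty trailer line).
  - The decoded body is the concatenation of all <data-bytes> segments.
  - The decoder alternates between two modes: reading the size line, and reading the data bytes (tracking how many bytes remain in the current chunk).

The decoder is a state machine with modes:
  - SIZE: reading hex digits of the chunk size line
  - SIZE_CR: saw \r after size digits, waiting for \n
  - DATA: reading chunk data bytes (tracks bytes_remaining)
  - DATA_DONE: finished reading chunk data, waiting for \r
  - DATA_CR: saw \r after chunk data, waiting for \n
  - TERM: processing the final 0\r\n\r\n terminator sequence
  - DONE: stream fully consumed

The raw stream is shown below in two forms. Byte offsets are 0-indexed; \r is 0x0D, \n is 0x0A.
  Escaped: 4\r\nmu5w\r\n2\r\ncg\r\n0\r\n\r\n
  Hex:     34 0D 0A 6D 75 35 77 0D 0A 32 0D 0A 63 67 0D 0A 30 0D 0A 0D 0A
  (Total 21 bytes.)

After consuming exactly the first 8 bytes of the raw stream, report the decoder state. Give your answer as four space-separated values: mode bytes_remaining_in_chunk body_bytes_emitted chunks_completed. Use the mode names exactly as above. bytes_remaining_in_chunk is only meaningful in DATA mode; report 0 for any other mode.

Answer: DATA_CR 0 4 0

Derivation:
Byte 0 = '4': mode=SIZE remaining=0 emitted=0 chunks_done=0
Byte 1 = 0x0D: mode=SIZE_CR remaining=0 emitted=0 chunks_done=0
Byte 2 = 0x0A: mode=DATA remaining=4 emitted=0 chunks_done=0
Byte 3 = 'm': mode=DATA remaining=3 emitted=1 chunks_done=0
Byte 4 = 'u': mode=DATA remaining=2 emitted=2 chunks_done=0
Byte 5 = '5': mode=DATA remaining=1 emitted=3 chunks_done=0
Byte 6 = 'w': mode=DATA_DONE remaining=0 emitted=4 chunks_done=0
Byte 7 = 0x0D: mode=DATA_CR remaining=0 emitted=4 chunks_done=0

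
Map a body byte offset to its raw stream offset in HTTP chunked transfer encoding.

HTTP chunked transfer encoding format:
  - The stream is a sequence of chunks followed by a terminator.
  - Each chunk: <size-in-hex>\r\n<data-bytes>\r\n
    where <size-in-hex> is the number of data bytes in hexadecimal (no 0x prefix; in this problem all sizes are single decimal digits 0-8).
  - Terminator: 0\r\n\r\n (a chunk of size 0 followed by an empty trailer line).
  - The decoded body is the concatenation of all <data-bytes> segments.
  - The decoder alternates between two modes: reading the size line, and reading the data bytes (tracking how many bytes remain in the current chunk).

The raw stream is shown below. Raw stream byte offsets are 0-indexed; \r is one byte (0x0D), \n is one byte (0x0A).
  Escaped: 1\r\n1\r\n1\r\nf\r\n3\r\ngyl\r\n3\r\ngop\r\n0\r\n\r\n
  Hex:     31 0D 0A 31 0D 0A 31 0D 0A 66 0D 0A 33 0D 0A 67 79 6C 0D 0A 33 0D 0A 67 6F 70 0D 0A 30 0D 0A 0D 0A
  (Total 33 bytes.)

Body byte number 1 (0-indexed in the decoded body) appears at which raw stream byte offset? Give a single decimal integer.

Answer: 9

Derivation:
Chunk 1: stream[0..1]='1' size=0x1=1, data at stream[3..4]='1' -> body[0..1], body so far='1'
Chunk 2: stream[6..7]='1' size=0x1=1, data at stream[9..10]='f' -> body[1..2], body so far='1f'
Chunk 3: stream[12..13]='3' size=0x3=3, data at stream[15..18]='gyl' -> body[2..5], body so far='1fgyl'
Chunk 4: stream[20..21]='3' size=0x3=3, data at stream[23..26]='gop' -> body[5..8], body so far='1fgylgop'
Chunk 5: stream[28..29]='0' size=0 (terminator). Final body='1fgylgop' (8 bytes)
Body byte 1 at stream offset 9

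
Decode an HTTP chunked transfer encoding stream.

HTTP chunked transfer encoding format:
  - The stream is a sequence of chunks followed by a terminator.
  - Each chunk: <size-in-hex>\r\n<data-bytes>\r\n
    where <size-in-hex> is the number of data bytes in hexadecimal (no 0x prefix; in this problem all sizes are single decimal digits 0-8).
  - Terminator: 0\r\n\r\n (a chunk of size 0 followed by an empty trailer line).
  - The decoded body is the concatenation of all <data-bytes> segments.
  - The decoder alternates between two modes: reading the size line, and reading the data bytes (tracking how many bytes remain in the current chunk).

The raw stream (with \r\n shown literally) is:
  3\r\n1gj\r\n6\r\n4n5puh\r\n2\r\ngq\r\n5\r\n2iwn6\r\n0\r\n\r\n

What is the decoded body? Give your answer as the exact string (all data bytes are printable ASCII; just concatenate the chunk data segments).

Chunk 1: stream[0..1]='3' size=0x3=3, data at stream[3..6]='1gj' -> body[0..3], body so far='1gj'
Chunk 2: stream[8..9]='6' size=0x6=6, data at stream[11..17]='4n5puh' -> body[3..9], body so far='1gj4n5puh'
Chunk 3: stream[19..20]='2' size=0x2=2, data at stream[22..24]='gq' -> body[9..11], body so far='1gj4n5puhgq'
Chunk 4: stream[26..27]='5' size=0x5=5, data at stream[29..34]='2iwn6' -> body[11..16], body so far='1gj4n5puhgq2iwn6'
Chunk 5: stream[36..37]='0' size=0 (terminator). Final body='1gj4n5puhgq2iwn6' (16 bytes)

Answer: 1gj4n5puhgq2iwn6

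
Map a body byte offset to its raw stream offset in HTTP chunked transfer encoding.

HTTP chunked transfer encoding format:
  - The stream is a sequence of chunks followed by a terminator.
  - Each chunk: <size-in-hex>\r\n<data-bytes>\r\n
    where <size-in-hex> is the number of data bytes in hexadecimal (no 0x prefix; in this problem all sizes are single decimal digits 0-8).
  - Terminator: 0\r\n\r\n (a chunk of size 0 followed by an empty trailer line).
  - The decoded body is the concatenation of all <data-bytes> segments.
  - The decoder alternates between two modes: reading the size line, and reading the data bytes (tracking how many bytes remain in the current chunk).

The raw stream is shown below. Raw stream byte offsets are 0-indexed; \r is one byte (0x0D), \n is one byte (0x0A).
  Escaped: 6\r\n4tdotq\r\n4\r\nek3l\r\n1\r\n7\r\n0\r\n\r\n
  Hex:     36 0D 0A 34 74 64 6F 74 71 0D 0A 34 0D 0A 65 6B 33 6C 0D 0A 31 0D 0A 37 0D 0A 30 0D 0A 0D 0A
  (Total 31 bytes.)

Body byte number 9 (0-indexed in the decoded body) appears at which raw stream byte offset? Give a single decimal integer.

Answer: 17

Derivation:
Chunk 1: stream[0..1]='6' size=0x6=6, data at stream[3..9]='4tdotq' -> body[0..6], body so far='4tdotq'
Chunk 2: stream[11..12]='4' size=0x4=4, data at stream[14..18]='ek3l' -> body[6..10], body so far='4tdotqek3l'
Chunk 3: stream[20..21]='1' size=0x1=1, data at stream[23..24]='7' -> body[10..11], body so far='4tdotqek3l7'
Chunk 4: stream[26..27]='0' size=0 (terminator). Final body='4tdotqek3l7' (11 bytes)
Body byte 9 at stream offset 17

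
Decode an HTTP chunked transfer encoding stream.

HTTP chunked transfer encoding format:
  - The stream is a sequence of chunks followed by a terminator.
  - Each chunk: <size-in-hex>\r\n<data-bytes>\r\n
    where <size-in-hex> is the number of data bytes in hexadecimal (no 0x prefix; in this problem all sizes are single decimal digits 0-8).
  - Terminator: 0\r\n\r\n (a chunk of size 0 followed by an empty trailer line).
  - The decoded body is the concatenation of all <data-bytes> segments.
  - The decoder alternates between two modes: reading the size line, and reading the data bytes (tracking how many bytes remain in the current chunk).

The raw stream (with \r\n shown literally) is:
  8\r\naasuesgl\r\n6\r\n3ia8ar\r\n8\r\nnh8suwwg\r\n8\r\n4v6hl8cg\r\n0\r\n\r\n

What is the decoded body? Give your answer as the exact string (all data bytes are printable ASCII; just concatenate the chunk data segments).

Chunk 1: stream[0..1]='8' size=0x8=8, data at stream[3..11]='aasuesgl' -> body[0..8], body so far='aasuesgl'
Chunk 2: stream[13..14]='6' size=0x6=6, data at stream[16..22]='3ia8ar' -> body[8..14], body so far='aasuesgl3ia8ar'
Chunk 3: stream[24..25]='8' size=0x8=8, data at stream[27..35]='nh8suwwg' -> body[14..22], body so far='aasuesgl3ia8arnh8suwwg'
Chunk 4: stream[37..38]='8' size=0x8=8, data at stream[40..48]='4v6hl8cg' -> body[22..30], body so far='aasuesgl3ia8arnh8suwwg4v6hl8cg'
Chunk 5: stream[50..51]='0' size=0 (terminator). Final body='aasuesgl3ia8arnh8suwwg4v6hl8cg' (30 bytes)

Answer: aasuesgl3ia8arnh8suwwg4v6hl8cg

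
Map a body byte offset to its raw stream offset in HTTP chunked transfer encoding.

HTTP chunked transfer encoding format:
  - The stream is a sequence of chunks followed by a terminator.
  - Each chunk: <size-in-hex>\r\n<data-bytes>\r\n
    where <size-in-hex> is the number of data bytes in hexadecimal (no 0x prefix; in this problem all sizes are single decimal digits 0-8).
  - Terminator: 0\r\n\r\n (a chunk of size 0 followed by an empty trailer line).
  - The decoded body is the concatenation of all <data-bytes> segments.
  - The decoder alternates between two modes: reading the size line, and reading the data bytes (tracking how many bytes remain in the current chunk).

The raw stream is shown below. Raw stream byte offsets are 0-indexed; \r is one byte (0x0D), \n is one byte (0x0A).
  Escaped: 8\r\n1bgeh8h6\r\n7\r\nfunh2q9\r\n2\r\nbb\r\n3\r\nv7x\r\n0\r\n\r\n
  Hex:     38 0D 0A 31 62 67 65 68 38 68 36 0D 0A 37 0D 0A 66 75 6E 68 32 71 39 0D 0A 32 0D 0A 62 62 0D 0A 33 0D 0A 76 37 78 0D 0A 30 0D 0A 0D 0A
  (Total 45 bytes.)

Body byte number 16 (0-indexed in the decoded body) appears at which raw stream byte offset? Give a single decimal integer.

Answer: 29

Derivation:
Chunk 1: stream[0..1]='8' size=0x8=8, data at stream[3..11]='1bgeh8h6' -> body[0..8], body so far='1bgeh8h6'
Chunk 2: stream[13..14]='7' size=0x7=7, data at stream[16..23]='funh2q9' -> body[8..15], body so far='1bgeh8h6funh2q9'
Chunk 3: stream[25..26]='2' size=0x2=2, data at stream[28..30]='bb' -> body[15..17], body so far='1bgeh8h6funh2q9bb'
Chunk 4: stream[32..33]='3' size=0x3=3, data at stream[35..38]='v7x' -> body[17..20], body so far='1bgeh8h6funh2q9bbv7x'
Chunk 5: stream[40..41]='0' size=0 (terminator). Final body='1bgeh8h6funh2q9bbv7x' (20 bytes)
Body byte 16 at stream offset 29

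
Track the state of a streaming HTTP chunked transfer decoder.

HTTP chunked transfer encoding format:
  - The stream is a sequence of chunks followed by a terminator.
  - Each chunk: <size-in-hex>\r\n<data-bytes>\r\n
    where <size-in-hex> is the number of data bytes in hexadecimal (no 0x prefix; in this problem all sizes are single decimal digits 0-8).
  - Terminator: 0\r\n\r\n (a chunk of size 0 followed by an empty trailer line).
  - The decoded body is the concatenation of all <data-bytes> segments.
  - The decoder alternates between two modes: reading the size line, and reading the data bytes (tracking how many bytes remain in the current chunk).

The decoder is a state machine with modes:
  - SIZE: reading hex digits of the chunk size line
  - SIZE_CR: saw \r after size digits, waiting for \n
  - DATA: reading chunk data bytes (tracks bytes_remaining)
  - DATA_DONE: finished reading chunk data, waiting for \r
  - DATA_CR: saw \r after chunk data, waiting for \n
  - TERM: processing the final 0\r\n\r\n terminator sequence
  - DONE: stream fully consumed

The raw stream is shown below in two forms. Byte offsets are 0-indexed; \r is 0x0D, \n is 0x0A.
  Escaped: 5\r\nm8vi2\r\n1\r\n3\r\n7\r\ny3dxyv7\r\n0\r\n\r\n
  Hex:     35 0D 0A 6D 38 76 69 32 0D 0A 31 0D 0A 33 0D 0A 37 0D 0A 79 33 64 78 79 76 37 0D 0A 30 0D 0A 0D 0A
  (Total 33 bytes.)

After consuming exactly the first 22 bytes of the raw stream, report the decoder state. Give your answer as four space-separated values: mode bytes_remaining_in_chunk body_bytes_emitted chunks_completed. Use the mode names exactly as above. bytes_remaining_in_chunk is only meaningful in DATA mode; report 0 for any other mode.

Answer: DATA 4 9 2

Derivation:
Byte 0 = '5': mode=SIZE remaining=0 emitted=0 chunks_done=0
Byte 1 = 0x0D: mode=SIZE_CR remaining=0 emitted=0 chunks_done=0
Byte 2 = 0x0A: mode=DATA remaining=5 emitted=0 chunks_done=0
Byte 3 = 'm': mode=DATA remaining=4 emitted=1 chunks_done=0
Byte 4 = '8': mode=DATA remaining=3 emitted=2 chunks_done=0
Byte 5 = 'v': mode=DATA remaining=2 emitted=3 chunks_done=0
Byte 6 = 'i': mode=DATA remaining=1 emitted=4 chunks_done=0
Byte 7 = '2': mode=DATA_DONE remaining=0 emitted=5 chunks_done=0
Byte 8 = 0x0D: mode=DATA_CR remaining=0 emitted=5 chunks_done=0
Byte 9 = 0x0A: mode=SIZE remaining=0 emitted=5 chunks_done=1
Byte 10 = '1': mode=SIZE remaining=0 emitted=5 chunks_done=1
Byte 11 = 0x0D: mode=SIZE_CR remaining=0 emitted=5 chunks_done=1
Byte 12 = 0x0A: mode=DATA remaining=1 emitted=5 chunks_done=1
Byte 13 = '3': mode=DATA_DONE remaining=0 emitted=6 chunks_done=1
Byte 14 = 0x0D: mode=DATA_CR remaining=0 emitted=6 chunks_done=1
Byte 15 = 0x0A: mode=SIZE remaining=0 emitted=6 chunks_done=2
Byte 16 = '7': mode=SIZE remaining=0 emitted=6 chunks_done=2
Byte 17 = 0x0D: mode=SIZE_CR remaining=0 emitted=6 chunks_done=2
Byte 18 = 0x0A: mode=DATA remaining=7 emitted=6 chunks_done=2
Byte 19 = 'y': mode=DATA remaining=6 emitted=7 chunks_done=2
Byte 20 = '3': mode=DATA remaining=5 emitted=8 chunks_done=2
Byte 21 = 'd': mode=DATA remaining=4 emitted=9 chunks_done=2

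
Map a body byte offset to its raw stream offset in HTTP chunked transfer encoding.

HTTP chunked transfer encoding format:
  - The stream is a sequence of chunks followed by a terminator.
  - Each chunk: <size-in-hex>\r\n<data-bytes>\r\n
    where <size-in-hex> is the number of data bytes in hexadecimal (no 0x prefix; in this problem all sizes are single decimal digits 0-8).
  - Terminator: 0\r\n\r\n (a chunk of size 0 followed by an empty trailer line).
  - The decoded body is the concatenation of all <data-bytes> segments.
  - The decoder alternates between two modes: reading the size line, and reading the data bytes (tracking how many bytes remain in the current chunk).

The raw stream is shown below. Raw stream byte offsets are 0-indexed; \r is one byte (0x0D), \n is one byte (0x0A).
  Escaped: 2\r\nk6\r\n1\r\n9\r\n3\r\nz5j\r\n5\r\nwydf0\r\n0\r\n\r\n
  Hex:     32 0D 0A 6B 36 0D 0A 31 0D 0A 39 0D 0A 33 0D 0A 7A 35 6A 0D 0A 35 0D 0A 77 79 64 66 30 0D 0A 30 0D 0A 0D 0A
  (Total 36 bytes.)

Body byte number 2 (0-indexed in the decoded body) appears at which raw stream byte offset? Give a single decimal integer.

Chunk 1: stream[0..1]='2' size=0x2=2, data at stream[3..5]='k6' -> body[0..2], body so far='k6'
Chunk 2: stream[7..8]='1' size=0x1=1, data at stream[10..11]='9' -> body[2..3], body so far='k69'
Chunk 3: stream[13..14]='3' size=0x3=3, data at stream[16..19]='z5j' -> body[3..6], body so far='k69z5j'
Chunk 4: stream[21..22]='5' size=0x5=5, data at stream[24..29]='wydf0' -> body[6..11], body so far='k69z5jwydf0'
Chunk 5: stream[31..32]='0' size=0 (terminator). Final body='k69z5jwydf0' (11 bytes)
Body byte 2 at stream offset 10

Answer: 10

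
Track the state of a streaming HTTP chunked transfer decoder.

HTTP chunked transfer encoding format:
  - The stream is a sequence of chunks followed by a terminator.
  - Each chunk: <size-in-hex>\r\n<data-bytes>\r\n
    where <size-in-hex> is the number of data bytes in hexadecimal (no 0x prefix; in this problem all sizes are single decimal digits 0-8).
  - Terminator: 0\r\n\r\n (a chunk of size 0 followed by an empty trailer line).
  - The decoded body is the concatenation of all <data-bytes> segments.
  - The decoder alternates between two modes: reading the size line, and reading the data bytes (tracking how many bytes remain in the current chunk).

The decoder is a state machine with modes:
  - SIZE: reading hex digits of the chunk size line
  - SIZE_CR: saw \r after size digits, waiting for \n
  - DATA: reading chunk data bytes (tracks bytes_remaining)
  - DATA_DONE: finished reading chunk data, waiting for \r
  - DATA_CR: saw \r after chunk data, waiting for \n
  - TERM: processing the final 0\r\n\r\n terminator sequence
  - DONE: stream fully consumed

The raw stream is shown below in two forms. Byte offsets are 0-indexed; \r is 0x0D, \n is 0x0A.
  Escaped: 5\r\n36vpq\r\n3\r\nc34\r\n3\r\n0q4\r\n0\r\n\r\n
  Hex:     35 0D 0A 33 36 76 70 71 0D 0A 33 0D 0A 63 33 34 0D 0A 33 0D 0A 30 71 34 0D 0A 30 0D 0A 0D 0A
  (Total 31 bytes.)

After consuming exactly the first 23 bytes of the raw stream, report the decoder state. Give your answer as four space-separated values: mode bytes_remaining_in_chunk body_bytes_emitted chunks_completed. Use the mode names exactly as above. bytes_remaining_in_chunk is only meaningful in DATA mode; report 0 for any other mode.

Byte 0 = '5': mode=SIZE remaining=0 emitted=0 chunks_done=0
Byte 1 = 0x0D: mode=SIZE_CR remaining=0 emitted=0 chunks_done=0
Byte 2 = 0x0A: mode=DATA remaining=5 emitted=0 chunks_done=0
Byte 3 = '3': mode=DATA remaining=4 emitted=1 chunks_done=0
Byte 4 = '6': mode=DATA remaining=3 emitted=2 chunks_done=0
Byte 5 = 'v': mode=DATA remaining=2 emitted=3 chunks_done=0
Byte 6 = 'p': mode=DATA remaining=1 emitted=4 chunks_done=0
Byte 7 = 'q': mode=DATA_DONE remaining=0 emitted=5 chunks_done=0
Byte 8 = 0x0D: mode=DATA_CR remaining=0 emitted=5 chunks_done=0
Byte 9 = 0x0A: mode=SIZE remaining=0 emitted=5 chunks_done=1
Byte 10 = '3': mode=SIZE remaining=0 emitted=5 chunks_done=1
Byte 11 = 0x0D: mode=SIZE_CR remaining=0 emitted=5 chunks_done=1
Byte 12 = 0x0A: mode=DATA remaining=3 emitted=5 chunks_done=1
Byte 13 = 'c': mode=DATA remaining=2 emitted=6 chunks_done=1
Byte 14 = '3': mode=DATA remaining=1 emitted=7 chunks_done=1
Byte 15 = '4': mode=DATA_DONE remaining=0 emitted=8 chunks_done=1
Byte 16 = 0x0D: mode=DATA_CR remaining=0 emitted=8 chunks_done=1
Byte 17 = 0x0A: mode=SIZE remaining=0 emitted=8 chunks_done=2
Byte 18 = '3': mode=SIZE remaining=0 emitted=8 chunks_done=2
Byte 19 = 0x0D: mode=SIZE_CR remaining=0 emitted=8 chunks_done=2
Byte 20 = 0x0A: mode=DATA remaining=3 emitted=8 chunks_done=2
Byte 21 = '0': mode=DATA remaining=2 emitted=9 chunks_done=2
Byte 22 = 'q': mode=DATA remaining=1 emitted=10 chunks_done=2

Answer: DATA 1 10 2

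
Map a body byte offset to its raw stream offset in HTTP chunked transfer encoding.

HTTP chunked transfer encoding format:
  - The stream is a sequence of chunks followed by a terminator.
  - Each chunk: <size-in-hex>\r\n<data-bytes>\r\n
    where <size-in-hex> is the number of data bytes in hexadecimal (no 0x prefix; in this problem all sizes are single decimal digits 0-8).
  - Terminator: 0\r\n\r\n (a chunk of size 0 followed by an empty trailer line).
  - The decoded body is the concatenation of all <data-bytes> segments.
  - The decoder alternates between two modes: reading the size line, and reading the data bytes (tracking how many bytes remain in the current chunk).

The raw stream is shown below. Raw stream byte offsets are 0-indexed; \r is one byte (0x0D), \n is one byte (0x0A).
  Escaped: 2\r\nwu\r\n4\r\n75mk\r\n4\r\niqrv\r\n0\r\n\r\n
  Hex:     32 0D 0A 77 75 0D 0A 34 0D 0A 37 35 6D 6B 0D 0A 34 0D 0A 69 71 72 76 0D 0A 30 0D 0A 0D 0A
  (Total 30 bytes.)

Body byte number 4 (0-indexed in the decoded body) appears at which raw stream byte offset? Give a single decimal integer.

Answer: 12

Derivation:
Chunk 1: stream[0..1]='2' size=0x2=2, data at stream[3..5]='wu' -> body[0..2], body so far='wu'
Chunk 2: stream[7..8]='4' size=0x4=4, data at stream[10..14]='75mk' -> body[2..6], body so far='wu75mk'
Chunk 3: stream[16..17]='4' size=0x4=4, data at stream[19..23]='iqrv' -> body[6..10], body so far='wu75mkiqrv'
Chunk 4: stream[25..26]='0' size=0 (terminator). Final body='wu75mkiqrv' (10 bytes)
Body byte 4 at stream offset 12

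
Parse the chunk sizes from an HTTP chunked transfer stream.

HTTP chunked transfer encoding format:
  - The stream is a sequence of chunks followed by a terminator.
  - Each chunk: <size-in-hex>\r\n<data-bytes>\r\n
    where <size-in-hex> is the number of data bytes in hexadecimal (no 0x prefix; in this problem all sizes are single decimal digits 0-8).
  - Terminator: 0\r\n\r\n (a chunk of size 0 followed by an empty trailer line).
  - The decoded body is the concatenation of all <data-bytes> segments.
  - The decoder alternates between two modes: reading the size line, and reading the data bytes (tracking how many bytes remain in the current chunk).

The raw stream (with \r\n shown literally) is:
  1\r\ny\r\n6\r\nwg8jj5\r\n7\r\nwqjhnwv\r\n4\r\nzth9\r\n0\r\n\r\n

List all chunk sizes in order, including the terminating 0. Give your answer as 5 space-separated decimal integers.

Answer: 1 6 7 4 0

Derivation:
Chunk 1: stream[0..1]='1' size=0x1=1, data at stream[3..4]='y' -> body[0..1], body so far='y'
Chunk 2: stream[6..7]='6' size=0x6=6, data at stream[9..15]='wg8jj5' -> body[1..7], body so far='ywg8jj5'
Chunk 3: stream[17..18]='7' size=0x7=7, data at stream[20..27]='wqjhnwv' -> body[7..14], body so far='ywg8jj5wqjhnwv'
Chunk 4: stream[29..30]='4' size=0x4=4, data at stream[32..36]='zth9' -> body[14..18], body so far='ywg8jj5wqjhnwvzth9'
Chunk 5: stream[38..39]='0' size=0 (terminator). Final body='ywg8jj5wqjhnwvzth9' (18 bytes)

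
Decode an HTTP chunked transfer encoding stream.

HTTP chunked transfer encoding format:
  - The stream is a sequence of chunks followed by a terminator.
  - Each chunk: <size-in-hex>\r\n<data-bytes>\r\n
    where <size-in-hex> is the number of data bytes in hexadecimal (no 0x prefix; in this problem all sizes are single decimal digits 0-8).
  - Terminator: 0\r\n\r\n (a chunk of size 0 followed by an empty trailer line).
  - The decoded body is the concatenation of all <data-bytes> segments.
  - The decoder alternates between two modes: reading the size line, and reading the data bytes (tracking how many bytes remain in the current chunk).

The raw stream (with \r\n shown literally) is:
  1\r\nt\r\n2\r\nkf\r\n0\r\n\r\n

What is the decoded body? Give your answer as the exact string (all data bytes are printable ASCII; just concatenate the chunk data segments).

Chunk 1: stream[0..1]='1' size=0x1=1, data at stream[3..4]='t' -> body[0..1], body so far='t'
Chunk 2: stream[6..7]='2' size=0x2=2, data at stream[9..11]='kf' -> body[1..3], body so far='tkf'
Chunk 3: stream[13..14]='0' size=0 (terminator). Final body='tkf' (3 bytes)

Answer: tkf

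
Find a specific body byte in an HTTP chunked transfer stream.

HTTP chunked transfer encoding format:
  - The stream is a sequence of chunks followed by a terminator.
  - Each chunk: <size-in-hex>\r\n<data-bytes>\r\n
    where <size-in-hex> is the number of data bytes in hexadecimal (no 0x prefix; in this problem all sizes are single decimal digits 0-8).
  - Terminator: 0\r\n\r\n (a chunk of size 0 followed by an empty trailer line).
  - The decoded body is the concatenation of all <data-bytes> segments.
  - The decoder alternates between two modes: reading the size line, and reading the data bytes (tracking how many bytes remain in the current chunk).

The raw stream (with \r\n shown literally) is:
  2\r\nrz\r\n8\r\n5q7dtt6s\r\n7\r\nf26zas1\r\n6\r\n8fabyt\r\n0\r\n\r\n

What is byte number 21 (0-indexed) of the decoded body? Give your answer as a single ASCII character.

Answer: y

Derivation:
Chunk 1: stream[0..1]='2' size=0x2=2, data at stream[3..5]='rz' -> body[0..2], body so far='rz'
Chunk 2: stream[7..8]='8' size=0x8=8, data at stream[10..18]='5q7dtt6s' -> body[2..10], body so far='rz5q7dtt6s'
Chunk 3: stream[20..21]='7' size=0x7=7, data at stream[23..30]='f26zas1' -> body[10..17], body so far='rz5q7dtt6sf26zas1'
Chunk 4: stream[32..33]='6' size=0x6=6, data at stream[35..41]='8fabyt' -> body[17..23], body so far='rz5q7dtt6sf26zas18fabyt'
Chunk 5: stream[43..44]='0' size=0 (terminator). Final body='rz5q7dtt6sf26zas18fabyt' (23 bytes)
Body byte 21 = 'y'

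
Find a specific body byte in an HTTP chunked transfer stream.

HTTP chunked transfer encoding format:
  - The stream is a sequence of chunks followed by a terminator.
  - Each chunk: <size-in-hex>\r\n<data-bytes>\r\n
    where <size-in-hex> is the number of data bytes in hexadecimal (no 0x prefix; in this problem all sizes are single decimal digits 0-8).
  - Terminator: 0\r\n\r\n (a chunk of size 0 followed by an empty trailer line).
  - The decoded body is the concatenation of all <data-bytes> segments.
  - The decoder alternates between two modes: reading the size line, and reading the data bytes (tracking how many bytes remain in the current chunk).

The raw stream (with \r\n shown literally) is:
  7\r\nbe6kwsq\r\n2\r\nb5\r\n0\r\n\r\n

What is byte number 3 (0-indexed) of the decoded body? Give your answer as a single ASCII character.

Answer: k

Derivation:
Chunk 1: stream[0..1]='7' size=0x7=7, data at stream[3..10]='be6kwsq' -> body[0..7], body so far='be6kwsq'
Chunk 2: stream[12..13]='2' size=0x2=2, data at stream[15..17]='b5' -> body[7..9], body so far='be6kwsqb5'
Chunk 3: stream[19..20]='0' size=0 (terminator). Final body='be6kwsqb5' (9 bytes)
Body byte 3 = 'k'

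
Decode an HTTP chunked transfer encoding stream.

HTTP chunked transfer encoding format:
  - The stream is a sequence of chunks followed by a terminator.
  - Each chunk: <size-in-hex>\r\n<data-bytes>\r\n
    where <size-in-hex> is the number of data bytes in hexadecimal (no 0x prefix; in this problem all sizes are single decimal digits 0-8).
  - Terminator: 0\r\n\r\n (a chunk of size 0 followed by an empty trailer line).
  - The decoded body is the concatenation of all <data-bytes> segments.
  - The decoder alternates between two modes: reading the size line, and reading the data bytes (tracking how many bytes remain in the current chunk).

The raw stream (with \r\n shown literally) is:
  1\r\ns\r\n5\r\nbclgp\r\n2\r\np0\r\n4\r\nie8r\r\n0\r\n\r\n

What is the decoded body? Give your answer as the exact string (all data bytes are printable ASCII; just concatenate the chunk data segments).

Chunk 1: stream[0..1]='1' size=0x1=1, data at stream[3..4]='s' -> body[0..1], body so far='s'
Chunk 2: stream[6..7]='5' size=0x5=5, data at stream[9..14]='bclgp' -> body[1..6], body so far='sbclgp'
Chunk 3: stream[16..17]='2' size=0x2=2, data at stream[19..21]='p0' -> body[6..8], body so far='sbclgpp0'
Chunk 4: stream[23..24]='4' size=0x4=4, data at stream[26..30]='ie8r' -> body[8..12], body so far='sbclgpp0ie8r'
Chunk 5: stream[32..33]='0' size=0 (terminator). Final body='sbclgpp0ie8r' (12 bytes)

Answer: sbclgpp0ie8r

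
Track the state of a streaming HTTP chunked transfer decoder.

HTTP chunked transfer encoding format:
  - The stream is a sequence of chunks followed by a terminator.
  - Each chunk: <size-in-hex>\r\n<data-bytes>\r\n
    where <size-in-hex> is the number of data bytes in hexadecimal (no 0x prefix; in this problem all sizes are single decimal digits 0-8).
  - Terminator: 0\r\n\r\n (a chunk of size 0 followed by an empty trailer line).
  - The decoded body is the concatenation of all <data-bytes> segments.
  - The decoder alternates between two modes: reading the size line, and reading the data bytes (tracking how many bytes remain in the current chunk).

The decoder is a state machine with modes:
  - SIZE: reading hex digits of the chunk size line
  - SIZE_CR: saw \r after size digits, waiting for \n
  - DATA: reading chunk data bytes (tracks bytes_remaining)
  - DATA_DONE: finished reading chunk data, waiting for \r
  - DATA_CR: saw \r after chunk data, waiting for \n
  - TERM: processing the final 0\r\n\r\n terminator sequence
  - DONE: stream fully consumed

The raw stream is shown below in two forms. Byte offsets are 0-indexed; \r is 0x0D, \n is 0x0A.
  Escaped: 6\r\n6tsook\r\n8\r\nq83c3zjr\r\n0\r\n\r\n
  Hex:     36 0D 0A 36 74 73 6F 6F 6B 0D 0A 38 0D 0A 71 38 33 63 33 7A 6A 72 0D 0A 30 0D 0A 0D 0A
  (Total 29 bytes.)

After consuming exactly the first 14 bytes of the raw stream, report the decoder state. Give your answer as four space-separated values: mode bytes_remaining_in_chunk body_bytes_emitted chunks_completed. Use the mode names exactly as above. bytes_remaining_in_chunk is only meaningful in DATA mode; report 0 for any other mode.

Answer: DATA 8 6 1

Derivation:
Byte 0 = '6': mode=SIZE remaining=0 emitted=0 chunks_done=0
Byte 1 = 0x0D: mode=SIZE_CR remaining=0 emitted=0 chunks_done=0
Byte 2 = 0x0A: mode=DATA remaining=6 emitted=0 chunks_done=0
Byte 3 = '6': mode=DATA remaining=5 emitted=1 chunks_done=0
Byte 4 = 't': mode=DATA remaining=4 emitted=2 chunks_done=0
Byte 5 = 's': mode=DATA remaining=3 emitted=3 chunks_done=0
Byte 6 = 'o': mode=DATA remaining=2 emitted=4 chunks_done=0
Byte 7 = 'o': mode=DATA remaining=1 emitted=5 chunks_done=0
Byte 8 = 'k': mode=DATA_DONE remaining=0 emitted=6 chunks_done=0
Byte 9 = 0x0D: mode=DATA_CR remaining=0 emitted=6 chunks_done=0
Byte 10 = 0x0A: mode=SIZE remaining=0 emitted=6 chunks_done=1
Byte 11 = '8': mode=SIZE remaining=0 emitted=6 chunks_done=1
Byte 12 = 0x0D: mode=SIZE_CR remaining=0 emitted=6 chunks_done=1
Byte 13 = 0x0A: mode=DATA remaining=8 emitted=6 chunks_done=1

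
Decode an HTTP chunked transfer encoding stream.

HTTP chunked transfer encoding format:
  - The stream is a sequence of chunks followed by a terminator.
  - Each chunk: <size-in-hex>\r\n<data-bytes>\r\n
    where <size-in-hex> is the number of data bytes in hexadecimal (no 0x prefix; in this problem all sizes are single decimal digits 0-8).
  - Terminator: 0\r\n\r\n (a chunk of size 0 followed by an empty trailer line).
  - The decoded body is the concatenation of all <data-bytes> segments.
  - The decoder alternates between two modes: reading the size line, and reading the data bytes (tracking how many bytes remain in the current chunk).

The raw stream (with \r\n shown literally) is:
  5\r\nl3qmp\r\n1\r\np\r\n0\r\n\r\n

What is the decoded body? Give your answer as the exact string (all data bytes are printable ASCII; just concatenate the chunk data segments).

Chunk 1: stream[0..1]='5' size=0x5=5, data at stream[3..8]='l3qmp' -> body[0..5], body so far='l3qmp'
Chunk 2: stream[10..11]='1' size=0x1=1, data at stream[13..14]='p' -> body[5..6], body so far='l3qmpp'
Chunk 3: stream[16..17]='0' size=0 (terminator). Final body='l3qmpp' (6 bytes)

Answer: l3qmpp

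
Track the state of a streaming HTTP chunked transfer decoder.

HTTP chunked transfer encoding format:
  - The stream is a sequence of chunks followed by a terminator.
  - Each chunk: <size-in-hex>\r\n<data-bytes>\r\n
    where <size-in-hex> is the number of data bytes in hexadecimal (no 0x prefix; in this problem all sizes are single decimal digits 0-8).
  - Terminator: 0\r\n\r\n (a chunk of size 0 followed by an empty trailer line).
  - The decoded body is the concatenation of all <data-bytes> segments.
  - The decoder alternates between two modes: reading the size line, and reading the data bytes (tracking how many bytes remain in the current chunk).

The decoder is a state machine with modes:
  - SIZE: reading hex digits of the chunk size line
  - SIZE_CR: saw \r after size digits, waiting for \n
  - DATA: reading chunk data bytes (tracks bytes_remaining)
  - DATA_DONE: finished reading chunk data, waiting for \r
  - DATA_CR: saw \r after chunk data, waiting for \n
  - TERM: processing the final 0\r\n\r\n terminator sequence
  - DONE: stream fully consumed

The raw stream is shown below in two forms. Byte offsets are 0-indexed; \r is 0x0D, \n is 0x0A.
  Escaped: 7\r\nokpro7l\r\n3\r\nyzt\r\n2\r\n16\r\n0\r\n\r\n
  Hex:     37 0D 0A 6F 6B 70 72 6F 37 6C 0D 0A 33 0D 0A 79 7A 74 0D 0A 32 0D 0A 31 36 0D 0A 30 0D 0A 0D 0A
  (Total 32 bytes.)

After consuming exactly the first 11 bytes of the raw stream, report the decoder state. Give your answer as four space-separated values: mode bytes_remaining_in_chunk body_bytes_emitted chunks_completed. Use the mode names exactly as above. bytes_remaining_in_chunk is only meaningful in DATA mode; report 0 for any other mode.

Answer: DATA_CR 0 7 0

Derivation:
Byte 0 = '7': mode=SIZE remaining=0 emitted=0 chunks_done=0
Byte 1 = 0x0D: mode=SIZE_CR remaining=0 emitted=0 chunks_done=0
Byte 2 = 0x0A: mode=DATA remaining=7 emitted=0 chunks_done=0
Byte 3 = 'o': mode=DATA remaining=6 emitted=1 chunks_done=0
Byte 4 = 'k': mode=DATA remaining=5 emitted=2 chunks_done=0
Byte 5 = 'p': mode=DATA remaining=4 emitted=3 chunks_done=0
Byte 6 = 'r': mode=DATA remaining=3 emitted=4 chunks_done=0
Byte 7 = 'o': mode=DATA remaining=2 emitted=5 chunks_done=0
Byte 8 = '7': mode=DATA remaining=1 emitted=6 chunks_done=0
Byte 9 = 'l': mode=DATA_DONE remaining=0 emitted=7 chunks_done=0
Byte 10 = 0x0D: mode=DATA_CR remaining=0 emitted=7 chunks_done=0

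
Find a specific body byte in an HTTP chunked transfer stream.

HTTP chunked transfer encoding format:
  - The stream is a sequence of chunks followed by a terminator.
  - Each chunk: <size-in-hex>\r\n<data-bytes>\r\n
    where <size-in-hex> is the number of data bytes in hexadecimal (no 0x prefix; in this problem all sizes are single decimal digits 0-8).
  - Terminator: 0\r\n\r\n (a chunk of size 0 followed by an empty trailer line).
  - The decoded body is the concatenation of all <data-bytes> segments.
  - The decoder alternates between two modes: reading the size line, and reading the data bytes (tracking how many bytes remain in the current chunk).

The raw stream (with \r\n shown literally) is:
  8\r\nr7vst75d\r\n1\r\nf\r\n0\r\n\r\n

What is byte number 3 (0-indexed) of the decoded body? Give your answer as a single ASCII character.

Chunk 1: stream[0..1]='8' size=0x8=8, data at stream[3..11]='r7vst75d' -> body[0..8], body so far='r7vst75d'
Chunk 2: stream[13..14]='1' size=0x1=1, data at stream[16..17]='f' -> body[8..9], body so far='r7vst75df'
Chunk 3: stream[19..20]='0' size=0 (terminator). Final body='r7vst75df' (9 bytes)
Body byte 3 = 's'

Answer: s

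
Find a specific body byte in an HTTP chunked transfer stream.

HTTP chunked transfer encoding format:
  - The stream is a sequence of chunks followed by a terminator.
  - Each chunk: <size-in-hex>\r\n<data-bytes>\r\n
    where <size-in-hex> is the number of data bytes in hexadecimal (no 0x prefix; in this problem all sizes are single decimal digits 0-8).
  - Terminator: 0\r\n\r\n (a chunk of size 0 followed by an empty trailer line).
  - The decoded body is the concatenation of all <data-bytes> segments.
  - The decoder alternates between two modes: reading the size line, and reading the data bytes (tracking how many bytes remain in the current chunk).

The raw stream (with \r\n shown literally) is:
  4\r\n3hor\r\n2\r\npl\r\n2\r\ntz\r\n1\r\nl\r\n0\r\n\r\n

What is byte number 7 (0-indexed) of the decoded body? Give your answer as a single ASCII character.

Answer: z

Derivation:
Chunk 1: stream[0..1]='4' size=0x4=4, data at stream[3..7]='3hor' -> body[0..4], body so far='3hor'
Chunk 2: stream[9..10]='2' size=0x2=2, data at stream[12..14]='pl' -> body[4..6], body so far='3horpl'
Chunk 3: stream[16..17]='2' size=0x2=2, data at stream[19..21]='tz' -> body[6..8], body so far='3horpltz'
Chunk 4: stream[23..24]='1' size=0x1=1, data at stream[26..27]='l' -> body[8..9], body so far='3horpltzl'
Chunk 5: stream[29..30]='0' size=0 (terminator). Final body='3horpltzl' (9 bytes)
Body byte 7 = 'z'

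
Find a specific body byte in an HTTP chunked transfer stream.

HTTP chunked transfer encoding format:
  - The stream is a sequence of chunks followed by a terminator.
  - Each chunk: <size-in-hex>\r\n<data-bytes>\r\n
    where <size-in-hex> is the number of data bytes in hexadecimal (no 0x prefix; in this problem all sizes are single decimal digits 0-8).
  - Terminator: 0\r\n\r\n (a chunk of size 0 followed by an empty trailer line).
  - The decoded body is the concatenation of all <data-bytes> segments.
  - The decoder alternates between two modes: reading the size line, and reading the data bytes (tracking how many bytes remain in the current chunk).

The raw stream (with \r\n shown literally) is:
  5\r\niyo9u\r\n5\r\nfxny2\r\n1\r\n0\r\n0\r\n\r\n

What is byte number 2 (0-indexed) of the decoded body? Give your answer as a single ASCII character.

Answer: o

Derivation:
Chunk 1: stream[0..1]='5' size=0x5=5, data at stream[3..8]='iyo9u' -> body[0..5], body so far='iyo9u'
Chunk 2: stream[10..11]='5' size=0x5=5, data at stream[13..18]='fxny2' -> body[5..10], body so far='iyo9ufxny2'
Chunk 3: stream[20..21]='1' size=0x1=1, data at stream[23..24]='0' -> body[10..11], body so far='iyo9ufxny20'
Chunk 4: stream[26..27]='0' size=0 (terminator). Final body='iyo9ufxny20' (11 bytes)
Body byte 2 = 'o'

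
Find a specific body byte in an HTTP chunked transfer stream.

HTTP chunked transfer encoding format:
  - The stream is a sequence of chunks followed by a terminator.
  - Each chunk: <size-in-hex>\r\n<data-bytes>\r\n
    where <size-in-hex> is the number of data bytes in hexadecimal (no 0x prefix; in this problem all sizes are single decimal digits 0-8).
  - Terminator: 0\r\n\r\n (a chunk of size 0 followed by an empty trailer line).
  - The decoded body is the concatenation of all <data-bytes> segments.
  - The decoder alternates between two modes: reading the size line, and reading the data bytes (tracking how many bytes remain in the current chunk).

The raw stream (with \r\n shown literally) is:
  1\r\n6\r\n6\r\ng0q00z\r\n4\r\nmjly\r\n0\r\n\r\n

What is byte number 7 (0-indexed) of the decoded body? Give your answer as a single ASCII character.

Chunk 1: stream[0..1]='1' size=0x1=1, data at stream[3..4]='6' -> body[0..1], body so far='6'
Chunk 2: stream[6..7]='6' size=0x6=6, data at stream[9..15]='g0q00z' -> body[1..7], body so far='6g0q00z'
Chunk 3: stream[17..18]='4' size=0x4=4, data at stream[20..24]='mjly' -> body[7..11], body so far='6g0q00zmjly'
Chunk 4: stream[26..27]='0' size=0 (terminator). Final body='6g0q00zmjly' (11 bytes)
Body byte 7 = 'm'

Answer: m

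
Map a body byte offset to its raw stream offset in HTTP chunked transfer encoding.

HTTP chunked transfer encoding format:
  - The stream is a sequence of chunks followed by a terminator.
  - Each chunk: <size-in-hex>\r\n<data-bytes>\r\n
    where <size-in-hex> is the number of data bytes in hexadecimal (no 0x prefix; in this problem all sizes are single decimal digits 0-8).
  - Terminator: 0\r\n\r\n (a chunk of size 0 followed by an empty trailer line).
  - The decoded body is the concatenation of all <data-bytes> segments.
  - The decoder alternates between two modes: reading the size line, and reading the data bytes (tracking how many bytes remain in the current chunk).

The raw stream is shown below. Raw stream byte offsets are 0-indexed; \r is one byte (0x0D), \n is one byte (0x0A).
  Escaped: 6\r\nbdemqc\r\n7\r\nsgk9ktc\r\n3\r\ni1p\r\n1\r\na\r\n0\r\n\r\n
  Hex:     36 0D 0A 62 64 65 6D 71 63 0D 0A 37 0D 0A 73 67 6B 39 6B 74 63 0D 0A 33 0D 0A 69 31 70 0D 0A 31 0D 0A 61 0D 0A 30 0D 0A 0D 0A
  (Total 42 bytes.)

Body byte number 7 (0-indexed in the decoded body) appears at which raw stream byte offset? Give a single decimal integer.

Answer: 15

Derivation:
Chunk 1: stream[0..1]='6' size=0x6=6, data at stream[3..9]='bdemqc' -> body[0..6], body so far='bdemqc'
Chunk 2: stream[11..12]='7' size=0x7=7, data at stream[14..21]='sgk9ktc' -> body[6..13], body so far='bdemqcsgk9ktc'
Chunk 3: stream[23..24]='3' size=0x3=3, data at stream[26..29]='i1p' -> body[13..16], body so far='bdemqcsgk9ktci1p'
Chunk 4: stream[31..32]='1' size=0x1=1, data at stream[34..35]='a' -> body[16..17], body so far='bdemqcsgk9ktci1pa'
Chunk 5: stream[37..38]='0' size=0 (terminator). Final body='bdemqcsgk9ktci1pa' (17 bytes)
Body byte 7 at stream offset 15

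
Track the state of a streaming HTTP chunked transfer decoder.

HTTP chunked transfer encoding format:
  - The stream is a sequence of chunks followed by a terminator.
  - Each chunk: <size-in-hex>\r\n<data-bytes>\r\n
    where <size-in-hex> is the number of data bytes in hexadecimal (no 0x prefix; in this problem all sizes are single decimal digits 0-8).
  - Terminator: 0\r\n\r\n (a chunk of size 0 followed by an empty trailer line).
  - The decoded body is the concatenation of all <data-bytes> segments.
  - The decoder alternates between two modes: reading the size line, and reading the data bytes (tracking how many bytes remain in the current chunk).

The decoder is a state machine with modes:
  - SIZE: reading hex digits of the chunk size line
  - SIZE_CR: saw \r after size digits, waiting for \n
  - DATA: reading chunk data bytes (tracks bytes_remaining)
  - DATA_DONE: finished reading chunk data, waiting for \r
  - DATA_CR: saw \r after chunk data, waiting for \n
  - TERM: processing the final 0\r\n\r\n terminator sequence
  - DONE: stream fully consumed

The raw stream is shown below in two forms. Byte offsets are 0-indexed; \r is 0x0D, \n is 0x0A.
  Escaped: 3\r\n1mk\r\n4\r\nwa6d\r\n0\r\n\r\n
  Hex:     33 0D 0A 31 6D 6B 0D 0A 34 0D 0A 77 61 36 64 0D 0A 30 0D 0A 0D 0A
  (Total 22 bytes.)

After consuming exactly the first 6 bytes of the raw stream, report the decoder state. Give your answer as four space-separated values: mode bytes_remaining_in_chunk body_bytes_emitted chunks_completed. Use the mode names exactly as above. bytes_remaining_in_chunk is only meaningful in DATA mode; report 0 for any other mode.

Byte 0 = '3': mode=SIZE remaining=0 emitted=0 chunks_done=0
Byte 1 = 0x0D: mode=SIZE_CR remaining=0 emitted=0 chunks_done=0
Byte 2 = 0x0A: mode=DATA remaining=3 emitted=0 chunks_done=0
Byte 3 = '1': mode=DATA remaining=2 emitted=1 chunks_done=0
Byte 4 = 'm': mode=DATA remaining=1 emitted=2 chunks_done=0
Byte 5 = 'k': mode=DATA_DONE remaining=0 emitted=3 chunks_done=0

Answer: DATA_DONE 0 3 0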